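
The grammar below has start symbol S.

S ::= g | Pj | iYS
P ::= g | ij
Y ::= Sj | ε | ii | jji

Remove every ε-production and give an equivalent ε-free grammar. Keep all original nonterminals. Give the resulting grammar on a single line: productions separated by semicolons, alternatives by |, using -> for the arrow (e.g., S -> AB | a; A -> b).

Nullable set: {Y}.
S -> iYS: Y nullable, giving iS | iYS.
Drop Y -> ε.
Unchanged (no nullable symbols): S -> Pj; S -> g; P -> g; P -> ij; Y -> Sj; Y -> ii; Y -> jji.

S -> g | Pj | iS | iYS; P -> g | ij; Y -> Sj | ii | jji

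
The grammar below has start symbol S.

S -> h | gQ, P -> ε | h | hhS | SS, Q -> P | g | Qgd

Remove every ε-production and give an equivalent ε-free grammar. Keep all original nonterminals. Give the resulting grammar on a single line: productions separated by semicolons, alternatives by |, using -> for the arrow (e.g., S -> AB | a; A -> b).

S -> g | h | gQ; P -> h | SS | hhS; Q -> P | g | gd | Qgd

Nullable set: {P, Q}.
S -> gQ: Q nullable, giving g | gQ.
Drop P -> ε.
Q -> P: P nullable, giving P.
Q -> Qgd: Q nullable, giving Qgd | gd.
Unchanged (no nullable symbols): S -> h; P -> SS; P -> h; P -> hhS; Q -> g.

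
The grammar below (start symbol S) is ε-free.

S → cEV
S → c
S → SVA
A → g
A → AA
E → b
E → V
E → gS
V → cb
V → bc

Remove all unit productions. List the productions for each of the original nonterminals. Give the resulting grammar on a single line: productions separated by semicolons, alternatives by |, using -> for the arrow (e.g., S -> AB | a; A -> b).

Unit productions: E->V.
Unit pairs (A ⇒* B via units): (E,V).
S: inherits non-unit rules of {S} → SVA | c | cEV.
A: inherits non-unit rules of {A} → AA | g.
E: inherits non-unit rules of {E, V} → b | bc | cb | gS.
V: inherits non-unit rules of {V} → bc | cb.

S -> c | SVA | cEV; A -> g | AA; E -> b | bc | cb | gS; V -> bc | cb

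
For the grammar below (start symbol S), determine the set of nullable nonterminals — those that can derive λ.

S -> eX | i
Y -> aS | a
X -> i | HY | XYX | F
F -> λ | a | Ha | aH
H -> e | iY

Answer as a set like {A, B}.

{F, X}

Directly nullable (have an ε-rule): {F}.
X is nullable via X -> F (every symbol on the right is already known nullable).
Not nullable: H, S, Y — each has a terminal in every rule's right-hand side or depends on a non-nullable symbol.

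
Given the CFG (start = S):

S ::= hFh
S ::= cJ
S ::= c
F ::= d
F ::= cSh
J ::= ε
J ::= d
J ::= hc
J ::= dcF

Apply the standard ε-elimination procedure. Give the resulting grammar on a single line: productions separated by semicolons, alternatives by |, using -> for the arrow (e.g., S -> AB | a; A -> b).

S -> c | cJ | hFh; F -> d | cSh; J -> d | hc | dcF

Nullable set: {J}.
S -> cJ: J nullable, giving c | cJ.
Drop J -> ε.
Unchanged (no nullable symbols): S -> c; S -> hFh; F -> cSh; F -> d; J -> d; J -> dcF; J -> hc.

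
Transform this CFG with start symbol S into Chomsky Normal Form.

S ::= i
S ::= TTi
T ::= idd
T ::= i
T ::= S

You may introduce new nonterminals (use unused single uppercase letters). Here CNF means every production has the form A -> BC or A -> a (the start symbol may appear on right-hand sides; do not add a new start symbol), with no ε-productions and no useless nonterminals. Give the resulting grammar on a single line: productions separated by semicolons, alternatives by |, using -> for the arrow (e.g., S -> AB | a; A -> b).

No ε-productions.
After unit-elimination: S -> i | TTi; T -> i | TTi | idd.
TERM: introduce B -> d, A -> i and substitute in every rule of length ≥2.
BIN: S -> TTA becomes S -> TC, C -> TA; T -> ABB becomes T -> AD, D -> BB; T -> TTA becomes T -> TE, E -> TA.

S -> i | TC; A -> i; B -> d; C -> TA; D -> BB; E -> TA; T -> i | AD | TE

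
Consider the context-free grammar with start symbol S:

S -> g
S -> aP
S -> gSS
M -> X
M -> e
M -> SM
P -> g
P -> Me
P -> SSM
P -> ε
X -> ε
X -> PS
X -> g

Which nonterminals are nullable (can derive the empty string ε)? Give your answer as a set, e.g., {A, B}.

Directly nullable (have an ε-rule): {P, X}.
M is nullable via M -> X (every symbol on the right is already known nullable).
Not nullable: S — each has a terminal in every rule's right-hand side or depends on a non-nullable symbol.

{M, P, X}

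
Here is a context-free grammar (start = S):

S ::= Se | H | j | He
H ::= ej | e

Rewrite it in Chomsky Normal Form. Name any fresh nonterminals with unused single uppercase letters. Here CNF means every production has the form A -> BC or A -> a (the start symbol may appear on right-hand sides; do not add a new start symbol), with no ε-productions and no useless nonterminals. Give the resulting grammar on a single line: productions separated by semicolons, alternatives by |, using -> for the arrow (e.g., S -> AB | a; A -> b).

No ε-productions.
After unit-elimination: S -> e | j | He | Se | ej; H -> e | ej.
TERM: introduce A -> e, B -> j and substitute in every rule of length ≥2.

S -> e | j | AB | HA | SA; A -> e; B -> j; H -> e | AB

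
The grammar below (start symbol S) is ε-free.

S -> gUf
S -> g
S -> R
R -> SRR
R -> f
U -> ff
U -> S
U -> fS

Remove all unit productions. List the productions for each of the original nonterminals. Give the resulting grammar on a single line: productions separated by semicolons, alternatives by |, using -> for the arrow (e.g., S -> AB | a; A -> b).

S -> f | g | SRR | gUf; R -> f | SRR; U -> f | g | fS | ff | SRR | gUf

Unit productions: S->R, U->S.
Unit pairs (A ⇒* B via units): (S,R), (U,R), (U,S).
S: inherits non-unit rules of {R, S} → SRR | f | g | gUf.
R: inherits non-unit rules of {R} → SRR | f.
U: inherits non-unit rules of {R, S, U} → SRR | f | fS | ff | g | gUf.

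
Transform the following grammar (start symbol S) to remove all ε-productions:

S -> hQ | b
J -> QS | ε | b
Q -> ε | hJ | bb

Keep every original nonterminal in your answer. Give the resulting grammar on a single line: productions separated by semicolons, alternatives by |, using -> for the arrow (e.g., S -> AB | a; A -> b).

S -> b | h | hQ; J -> S | b | QS; Q -> h | bb | hJ

Nullable set: {J, Q}.
S -> hQ: Q nullable, giving h | hQ.
Drop J -> ε.
J -> QS: Q nullable, giving QS | S.
Drop Q -> ε.
Q -> hJ: J nullable, giving h | hJ.
Unchanged (no nullable symbols): S -> b; J -> b; Q -> bb.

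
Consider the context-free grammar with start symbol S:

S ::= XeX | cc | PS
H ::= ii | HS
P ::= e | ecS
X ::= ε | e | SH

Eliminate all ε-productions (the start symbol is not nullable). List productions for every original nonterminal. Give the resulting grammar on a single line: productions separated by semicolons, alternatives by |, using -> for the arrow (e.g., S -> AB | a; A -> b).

S -> e | PS | Xe | cc | eX | XeX; H -> HS | ii; P -> e | ecS; X -> e | SH

Nullable set: {X}.
S -> XeX: X, X nullable, giving Xe | XeX | e | eX.
Drop X -> ε.
Unchanged (no nullable symbols): S -> PS; S -> cc; H -> HS; H -> ii; P -> e; P -> ecS; X -> SH; X -> e.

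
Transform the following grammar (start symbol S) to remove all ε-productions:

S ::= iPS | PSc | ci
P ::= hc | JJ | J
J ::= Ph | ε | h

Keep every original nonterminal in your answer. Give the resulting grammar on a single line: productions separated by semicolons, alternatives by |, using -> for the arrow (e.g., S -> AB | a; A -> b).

Nullable set: {J, P}.
S -> PSc: P nullable, giving PSc | Sc.
S -> iPS: P nullable, giving iPS | iS.
Drop J -> ε.
J -> Ph: P nullable, giving Ph | h.
P -> J: J nullable, giving J.
P -> JJ: J, J nullable, giving J | JJ.
Unchanged (no nullable symbols): S -> ci; J -> h; P -> hc.

S -> Sc | ci | iS | PSc | iPS; J -> h | Ph; P -> J | JJ | hc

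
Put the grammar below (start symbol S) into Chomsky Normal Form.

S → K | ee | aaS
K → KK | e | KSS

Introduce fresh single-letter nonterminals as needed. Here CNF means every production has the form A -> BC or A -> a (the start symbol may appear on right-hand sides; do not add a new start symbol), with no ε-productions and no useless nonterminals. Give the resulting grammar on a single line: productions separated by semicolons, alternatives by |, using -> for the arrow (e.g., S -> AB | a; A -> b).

S -> e | AD | BB | KE | KK; A -> a; B -> e; C -> SS; D -> AS; E -> SS; K -> e | KC | KK

No ε-productions.
After unit-elimination: S -> e | KK | ee | KSS | aaS; K -> e | KK | KSS.
TERM: introduce A -> a, B -> e and substitute in every rule of length ≥2.
BIN: K -> KSS becomes K -> KC, C -> SS; S -> AAS becomes S -> AD, D -> AS; S -> KSS becomes S -> KE, E -> SS.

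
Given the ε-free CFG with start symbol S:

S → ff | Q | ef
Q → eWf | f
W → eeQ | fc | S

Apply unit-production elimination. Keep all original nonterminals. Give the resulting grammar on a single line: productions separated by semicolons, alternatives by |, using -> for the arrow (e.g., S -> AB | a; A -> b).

Unit productions: S->Q, W->S.
Unit pairs (A ⇒* B via units): (S,Q), (W,Q), (W,S).
S: inherits non-unit rules of {Q, S} → eWf | ef | f | ff.
Q: inherits non-unit rules of {Q} → eWf | f.
W: inherits non-unit rules of {Q, S, W} → eWf | eeQ | ef | f | fc | ff.

S -> f | ef | ff | eWf; Q -> f | eWf; W -> f | ef | fc | ff | eWf | eeQ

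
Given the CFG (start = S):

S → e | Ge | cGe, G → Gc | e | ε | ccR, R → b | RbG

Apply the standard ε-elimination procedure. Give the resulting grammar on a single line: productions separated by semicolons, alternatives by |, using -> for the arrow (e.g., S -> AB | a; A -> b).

S -> e | Ge | ce | cGe; G -> c | e | Gc | ccR; R -> b | Rb | RbG

Nullable set: {G}.
S -> Ge: G nullable, giving Ge | e.
S -> cGe: G nullable, giving cGe | ce.
Drop G -> ε.
G -> Gc: G nullable, giving Gc | c.
R -> RbG: G nullable, giving Rb | RbG.
Unchanged (no nullable symbols): S -> e; G -> ccR; G -> e; R -> b.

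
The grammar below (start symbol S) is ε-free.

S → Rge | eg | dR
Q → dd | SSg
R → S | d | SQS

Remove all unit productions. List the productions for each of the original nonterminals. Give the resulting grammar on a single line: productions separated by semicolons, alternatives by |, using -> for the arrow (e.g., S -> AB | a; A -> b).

S -> dR | eg | Rge; Q -> dd | SSg; R -> d | dR | eg | Rge | SQS

Unit productions: R->S.
Unit pairs (A ⇒* B via units): (R,S).
S: inherits non-unit rules of {S} → Rge | dR | eg.
Q: inherits non-unit rules of {Q} → SSg | dd.
R: inherits non-unit rules of {R, S} → Rge | SQS | d | dR | eg.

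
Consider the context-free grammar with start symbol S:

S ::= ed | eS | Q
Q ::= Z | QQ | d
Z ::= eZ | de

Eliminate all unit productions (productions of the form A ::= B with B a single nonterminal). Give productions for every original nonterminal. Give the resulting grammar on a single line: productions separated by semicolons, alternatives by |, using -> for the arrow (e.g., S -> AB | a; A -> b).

Unit productions: Q->Z, S->Q.
Unit pairs (A ⇒* B via units): (Q,Z), (S,Q), (S,Z).
S: inherits non-unit rules of {Q, S, Z} → QQ | d | de | eS | eZ | ed.
Q: inherits non-unit rules of {Q, Z} → QQ | d | de | eZ.
Z: inherits non-unit rules of {Z} → de | eZ.

S -> d | QQ | de | eS | eZ | ed; Q -> d | QQ | de | eZ; Z -> de | eZ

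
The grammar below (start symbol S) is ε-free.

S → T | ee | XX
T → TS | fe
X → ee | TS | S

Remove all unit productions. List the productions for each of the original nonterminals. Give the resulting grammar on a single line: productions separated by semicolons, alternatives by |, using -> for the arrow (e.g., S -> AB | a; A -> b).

Unit productions: S->T, X->S.
Unit pairs (A ⇒* B via units): (S,T), (X,S), (X,T).
S: inherits non-unit rules of {S, T} → TS | XX | ee | fe.
T: inherits non-unit rules of {T} → TS | fe.
X: inherits non-unit rules of {S, T, X} → TS | XX | ee | fe.

S -> TS | XX | ee | fe; T -> TS | fe; X -> TS | XX | ee | fe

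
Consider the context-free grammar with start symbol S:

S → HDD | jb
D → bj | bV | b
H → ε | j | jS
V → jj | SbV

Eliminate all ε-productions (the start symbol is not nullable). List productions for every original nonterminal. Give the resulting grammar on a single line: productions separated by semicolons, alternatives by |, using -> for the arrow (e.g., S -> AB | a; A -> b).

Nullable set: {H}.
S -> HDD: H nullable, giving DD | HDD.
Drop H -> ε.
Unchanged (no nullable symbols): S -> jb; D -> b; D -> bV; D -> bj; H -> j; H -> jS; V -> SbV; V -> jj.

S -> DD | jb | HDD; D -> b | bV | bj; H -> j | jS; V -> jj | SbV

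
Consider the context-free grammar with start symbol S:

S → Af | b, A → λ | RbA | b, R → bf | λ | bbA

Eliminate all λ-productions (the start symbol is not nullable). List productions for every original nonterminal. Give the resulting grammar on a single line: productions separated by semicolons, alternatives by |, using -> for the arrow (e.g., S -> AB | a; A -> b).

Nullable set: {A, R}.
S -> Af: A nullable, giving Af | f.
Drop A -> λ.
A -> RbA: R, A nullable, giving Rb | RbA | b | bA.
Drop R -> λ.
R -> bbA: A nullable, giving bb | bbA.
Unchanged (no nullable symbols): S -> b; A -> b; R -> bf.

S -> b | f | Af; A -> b | Rb | bA | RbA; R -> bb | bf | bbA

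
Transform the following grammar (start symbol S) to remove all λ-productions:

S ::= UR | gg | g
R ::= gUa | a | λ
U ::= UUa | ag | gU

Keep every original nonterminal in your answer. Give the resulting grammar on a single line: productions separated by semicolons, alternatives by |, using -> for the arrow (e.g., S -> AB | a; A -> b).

S -> U | g | UR | gg; R -> a | gUa; U -> ag | gU | UUa

Nullable set: {R}.
S -> UR: R nullable, giving U | UR.
Drop R -> λ.
Unchanged (no nullable symbols): S -> g; S -> gg; R -> a; R -> gUa; U -> UUa; U -> ag; U -> gU.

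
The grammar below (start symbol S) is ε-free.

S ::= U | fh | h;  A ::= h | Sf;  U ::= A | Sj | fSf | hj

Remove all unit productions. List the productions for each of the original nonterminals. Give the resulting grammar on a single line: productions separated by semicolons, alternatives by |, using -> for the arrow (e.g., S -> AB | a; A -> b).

S -> h | Sf | Sj | fh | hj | fSf; A -> h | Sf; U -> h | Sf | Sj | hj | fSf

Unit productions: S->U, U->A.
Unit pairs (A ⇒* B via units): (S,A), (S,U), (U,A).
S: inherits non-unit rules of {A, S, U} → Sf | Sj | fSf | fh | h | hj.
A: inherits non-unit rules of {A} → Sf | h.
U: inherits non-unit rules of {A, U} → Sf | Sj | fSf | h | hj.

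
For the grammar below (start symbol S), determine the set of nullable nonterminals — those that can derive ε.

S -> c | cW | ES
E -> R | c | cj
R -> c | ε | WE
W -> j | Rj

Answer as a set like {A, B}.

Directly nullable (have an ε-rule): {R}.
E is nullable via E -> R (every symbol on the right is already known nullable).
Not nullable: S, W — each has a terminal in every rule's right-hand side or depends on a non-nullable symbol.

{E, R}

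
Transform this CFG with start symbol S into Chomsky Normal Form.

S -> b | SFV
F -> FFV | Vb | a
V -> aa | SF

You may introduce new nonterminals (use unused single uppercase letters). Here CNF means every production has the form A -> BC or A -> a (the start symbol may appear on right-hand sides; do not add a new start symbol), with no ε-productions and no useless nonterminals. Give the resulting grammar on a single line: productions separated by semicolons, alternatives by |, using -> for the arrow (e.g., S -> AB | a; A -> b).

No ε-productions.
No unit productions to eliminate.
TERM: introduce B -> a, A -> b and substitute in every rule of length ≥2.
BIN: F -> FFV becomes F -> FC, C -> FV; S -> SFV becomes S -> SD, D -> FV.

S -> b | SD; A -> b; B -> a; C -> FV; D -> FV; F -> a | FC | VA; V -> BB | SF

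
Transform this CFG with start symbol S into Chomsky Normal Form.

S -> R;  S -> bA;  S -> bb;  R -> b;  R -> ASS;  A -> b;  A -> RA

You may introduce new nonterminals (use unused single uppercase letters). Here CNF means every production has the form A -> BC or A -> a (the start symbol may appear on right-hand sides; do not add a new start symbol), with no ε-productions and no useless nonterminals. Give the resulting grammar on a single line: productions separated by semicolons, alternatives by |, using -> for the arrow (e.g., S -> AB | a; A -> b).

S -> b | AD | BA | BB; A -> b | RA; B -> b; C -> SS; D -> SS; R -> b | AC

No ε-productions.
After unit-elimination: S -> b | bA | bb | ASS; A -> b | RA; R -> b | ASS.
TERM: introduce B -> b and substitute in every rule of length ≥2.
BIN: R -> ASS becomes R -> AC, C -> SS; S -> ASS becomes S -> AD, D -> SS.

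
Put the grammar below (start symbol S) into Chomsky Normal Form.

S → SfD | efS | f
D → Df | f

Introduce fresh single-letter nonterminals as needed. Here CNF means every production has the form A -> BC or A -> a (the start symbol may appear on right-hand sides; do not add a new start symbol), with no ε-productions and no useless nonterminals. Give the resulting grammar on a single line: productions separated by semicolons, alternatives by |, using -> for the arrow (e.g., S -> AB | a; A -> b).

No ε-productions.
No unit productions to eliminate.
TERM: introduce B -> e, A -> f and substitute in every rule of length ≥2.
BIN: S -> BAS becomes S -> BC, C -> AS; S -> SAD becomes S -> SE, E -> AD.

S -> f | BC | SE; A -> f; B -> e; C -> AS; D -> f | DA; E -> AD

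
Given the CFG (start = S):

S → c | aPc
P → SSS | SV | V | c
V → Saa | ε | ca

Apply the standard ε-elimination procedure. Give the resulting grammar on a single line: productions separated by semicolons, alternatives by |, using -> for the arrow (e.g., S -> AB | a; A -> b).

S -> c | ac | aPc; P -> S | V | c | SV | SSS; V -> ca | Saa

Nullable set: {P, V}.
S -> aPc: P nullable, giving aPc | ac.
P -> SV: V nullable, giving S | SV.
P -> V: V nullable, giving V.
Drop V -> ε.
Unchanged (no nullable symbols): S -> c; P -> SSS; P -> c; V -> Saa; V -> ca.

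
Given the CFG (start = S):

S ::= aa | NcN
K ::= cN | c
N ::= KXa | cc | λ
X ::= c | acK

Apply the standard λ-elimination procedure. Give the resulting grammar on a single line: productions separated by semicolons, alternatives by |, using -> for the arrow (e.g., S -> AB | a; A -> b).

S -> c | Nc | aa | cN | NcN; K -> c | cN; N -> cc | KXa; X -> c | acK

Nullable set: {N}.
S -> NcN: N, N nullable, giving Nc | NcN | c | cN.
K -> cN: N nullable, giving c | cN.
Drop N -> λ.
Unchanged (no nullable symbols): S -> aa; K -> c; N -> KXa; N -> cc; X -> acK; X -> c.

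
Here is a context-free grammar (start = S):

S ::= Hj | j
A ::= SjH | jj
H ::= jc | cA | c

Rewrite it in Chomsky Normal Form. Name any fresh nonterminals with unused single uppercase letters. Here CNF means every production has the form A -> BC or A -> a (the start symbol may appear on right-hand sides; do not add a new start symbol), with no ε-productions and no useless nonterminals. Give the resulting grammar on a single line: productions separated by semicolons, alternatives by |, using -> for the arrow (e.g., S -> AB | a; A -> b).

S -> j | HB; A -> BB | SD; B -> j; C -> c; D -> BH; H -> c | BC | CA

No ε-productions.
No unit productions to eliminate.
TERM: introduce C -> c, B -> j and substitute in every rule of length ≥2.
BIN: A -> SBH becomes A -> SD, D -> BH.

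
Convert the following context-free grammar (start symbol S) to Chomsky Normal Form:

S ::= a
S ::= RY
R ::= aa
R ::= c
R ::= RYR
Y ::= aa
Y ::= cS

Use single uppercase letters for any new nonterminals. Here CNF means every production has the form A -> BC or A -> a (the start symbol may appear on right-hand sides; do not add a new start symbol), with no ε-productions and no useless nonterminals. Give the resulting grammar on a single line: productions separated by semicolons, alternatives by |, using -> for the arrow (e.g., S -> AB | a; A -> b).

No ε-productions.
No unit productions to eliminate.
TERM: introduce A -> a, B -> c and substitute in every rule of length ≥2.
BIN: R -> RYR becomes R -> RC, C -> YR.

S -> a | RY; A -> a; B -> c; C -> YR; R -> c | AA | RC; Y -> AA | BS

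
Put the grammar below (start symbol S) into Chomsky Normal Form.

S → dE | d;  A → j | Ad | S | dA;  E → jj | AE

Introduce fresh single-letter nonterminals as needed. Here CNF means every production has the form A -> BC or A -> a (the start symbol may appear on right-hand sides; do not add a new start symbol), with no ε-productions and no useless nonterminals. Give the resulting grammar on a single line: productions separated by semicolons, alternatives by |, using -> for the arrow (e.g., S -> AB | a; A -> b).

No ε-productions.
After unit-elimination: S -> d | dE; A -> d | j | Ad | dA | dE; E -> AE | jj.
TERM: introduce B -> d, C -> j and substitute in every rule of length ≥2.

S -> d | BE; A -> d | j | AB | BA | BE; B -> d; C -> j; E -> AE | CC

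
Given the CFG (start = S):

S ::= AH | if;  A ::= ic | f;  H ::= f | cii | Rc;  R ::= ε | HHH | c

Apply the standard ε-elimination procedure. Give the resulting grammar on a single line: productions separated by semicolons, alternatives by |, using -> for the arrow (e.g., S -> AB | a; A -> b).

S -> AH | if; A -> f | ic; H -> c | f | Rc | cii; R -> c | HHH

Nullable set: {R}.
H -> Rc: R nullable, giving Rc | c.
Drop R -> ε.
Unchanged (no nullable symbols): S -> AH; S -> if; A -> f; A -> ic; H -> cii; H -> f; R -> HHH; R -> c.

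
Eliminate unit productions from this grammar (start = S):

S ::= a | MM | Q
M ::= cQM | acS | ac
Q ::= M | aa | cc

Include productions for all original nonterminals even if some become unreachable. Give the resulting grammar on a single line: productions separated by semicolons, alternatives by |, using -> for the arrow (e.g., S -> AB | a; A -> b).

Unit productions: Q->M, S->Q.
Unit pairs (A ⇒* B via units): (Q,M), (S,M), (S,Q).
S: inherits non-unit rules of {M, Q, S} → MM | a | aa | ac | acS | cQM | cc.
M: inherits non-unit rules of {M} → ac | acS | cQM.
Q: inherits non-unit rules of {M, Q} → aa | ac | acS | cQM | cc.

S -> a | MM | aa | ac | cc | acS | cQM; M -> ac | acS | cQM; Q -> aa | ac | cc | acS | cQM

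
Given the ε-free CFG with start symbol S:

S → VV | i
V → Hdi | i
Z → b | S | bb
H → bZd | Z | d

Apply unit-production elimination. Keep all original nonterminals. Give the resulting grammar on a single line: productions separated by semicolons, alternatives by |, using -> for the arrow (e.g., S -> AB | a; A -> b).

S -> i | VV; H -> b | d | i | VV | bb | bZd; V -> i | Hdi; Z -> b | i | VV | bb

Unit productions: H->Z, Z->S.
Unit pairs (A ⇒* B via units): (H,S), (H,Z), (Z,S).
S: inherits non-unit rules of {S} → VV | i.
H: inherits non-unit rules of {H, S, Z} → VV | b | bZd | bb | d | i.
V: inherits non-unit rules of {V} → Hdi | i.
Z: inherits non-unit rules of {S, Z} → VV | b | bb | i.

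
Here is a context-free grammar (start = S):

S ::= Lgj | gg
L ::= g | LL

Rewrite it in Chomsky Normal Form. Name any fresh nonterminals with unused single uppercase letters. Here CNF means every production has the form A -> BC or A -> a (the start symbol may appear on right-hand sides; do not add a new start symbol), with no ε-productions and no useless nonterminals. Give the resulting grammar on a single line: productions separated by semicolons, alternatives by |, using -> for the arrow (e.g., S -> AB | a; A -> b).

S -> AA | LC; A -> g; B -> j; C -> AB; L -> g | LL

No ε-productions.
No unit productions to eliminate.
TERM: introduce A -> g, B -> j and substitute in every rule of length ≥2.
BIN: S -> LAB becomes S -> LC, C -> AB.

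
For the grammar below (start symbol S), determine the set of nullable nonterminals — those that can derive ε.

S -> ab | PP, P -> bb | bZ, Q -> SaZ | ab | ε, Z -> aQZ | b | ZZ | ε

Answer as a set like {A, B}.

Directly nullable (have an ε-rule): {Q, Z}.
Not nullable: P, S — each has a terminal in every rule's right-hand side or depends on a non-nullable symbol.

{Q, Z}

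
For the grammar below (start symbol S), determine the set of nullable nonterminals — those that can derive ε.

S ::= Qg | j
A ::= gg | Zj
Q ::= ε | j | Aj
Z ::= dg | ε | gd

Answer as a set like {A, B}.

{Q, Z}

Directly nullable (have an ε-rule): {Q, Z}.
Not nullable: A, S — each has a terminal in every rule's right-hand side or depends on a non-nullable symbol.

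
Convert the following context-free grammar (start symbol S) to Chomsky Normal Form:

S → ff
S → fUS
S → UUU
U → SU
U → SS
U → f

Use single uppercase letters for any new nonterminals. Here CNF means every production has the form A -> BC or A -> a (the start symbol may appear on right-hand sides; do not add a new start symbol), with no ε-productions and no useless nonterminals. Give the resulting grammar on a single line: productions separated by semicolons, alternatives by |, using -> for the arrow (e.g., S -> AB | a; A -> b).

No ε-productions.
No unit productions to eliminate.
TERM: introduce A -> f and substitute in every rule of length ≥2.
BIN: S -> AUS becomes S -> AB, B -> US; S -> UUU becomes S -> UC, C -> UU.

S -> AA | AB | UC; A -> f; B -> US; C -> UU; U -> f | SS | SU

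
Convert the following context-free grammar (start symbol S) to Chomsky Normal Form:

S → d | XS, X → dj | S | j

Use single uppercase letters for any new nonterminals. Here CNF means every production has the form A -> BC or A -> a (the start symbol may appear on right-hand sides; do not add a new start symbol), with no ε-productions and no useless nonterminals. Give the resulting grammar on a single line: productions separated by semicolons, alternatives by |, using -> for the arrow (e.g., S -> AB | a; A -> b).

S -> d | XS; A -> d; B -> j; X -> d | j | AB | XS

No ε-productions.
After unit-elimination: S -> d | XS; X -> d | j | XS | dj.
TERM: introduce A -> d, B -> j and substitute in every rule of length ≥2.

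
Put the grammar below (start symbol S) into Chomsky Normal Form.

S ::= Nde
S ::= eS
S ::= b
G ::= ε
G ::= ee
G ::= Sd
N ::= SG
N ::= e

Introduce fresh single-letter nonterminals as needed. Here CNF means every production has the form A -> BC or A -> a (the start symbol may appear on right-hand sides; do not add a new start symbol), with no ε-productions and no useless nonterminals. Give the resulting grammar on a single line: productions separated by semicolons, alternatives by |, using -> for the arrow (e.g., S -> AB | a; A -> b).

S -> b | BS | ND; A -> d; B -> e; C -> AB; D -> AB; G -> BB | SA; N -> b | e | BS | NC | SG

Nullable: {G}; after ε-elimination: S -> b | eS | Nde; G -> Sd | ee; N -> S | e | SG.
After unit-elimination: S -> b | eS | Nde; G -> Sd | ee; N -> b | e | SG | eS | Nde.
TERM: introduce A -> d, B -> e and substitute in every rule of length ≥2.
BIN: N -> NAB becomes N -> NC, C -> AB; S -> NAB becomes S -> ND, D -> AB.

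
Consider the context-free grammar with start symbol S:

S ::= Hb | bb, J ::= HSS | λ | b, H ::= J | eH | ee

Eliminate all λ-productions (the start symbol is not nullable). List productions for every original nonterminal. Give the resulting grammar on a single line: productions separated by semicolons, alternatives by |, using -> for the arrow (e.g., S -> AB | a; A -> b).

Nullable set: {H, J}.
S -> Hb: H nullable, giving Hb | b.
H -> J: J nullable, giving J.
H -> eH: H nullable, giving e | eH.
Drop J -> λ.
J -> HSS: H nullable, giving HSS | SS.
Unchanged (no nullable symbols): S -> bb; H -> ee; J -> b.

S -> b | Hb | bb; H -> J | e | eH | ee; J -> b | SS | HSS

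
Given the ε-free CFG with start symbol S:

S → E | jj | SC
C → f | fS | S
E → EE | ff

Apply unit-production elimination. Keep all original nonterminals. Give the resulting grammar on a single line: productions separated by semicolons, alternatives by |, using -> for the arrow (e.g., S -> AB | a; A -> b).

Unit productions: C->S, S->E.
Unit pairs (A ⇒* B via units): (C,E), (C,S), (S,E).
S: inherits non-unit rules of {E, S} → EE | SC | ff | jj.
C: inherits non-unit rules of {C, E, S} → EE | SC | f | fS | ff | jj.
E: inherits non-unit rules of {E} → EE | ff.

S -> EE | SC | ff | jj; C -> f | EE | SC | fS | ff | jj; E -> EE | ff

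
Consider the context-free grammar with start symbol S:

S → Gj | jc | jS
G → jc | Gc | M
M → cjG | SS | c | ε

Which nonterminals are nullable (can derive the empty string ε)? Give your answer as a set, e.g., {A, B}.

{G, M}

Directly nullable (have an ε-rule): {M}.
G is nullable via G -> M (every symbol on the right is already known nullable).
Not nullable: S — each has a terminal in every rule's right-hand side or depends on a non-nullable symbol.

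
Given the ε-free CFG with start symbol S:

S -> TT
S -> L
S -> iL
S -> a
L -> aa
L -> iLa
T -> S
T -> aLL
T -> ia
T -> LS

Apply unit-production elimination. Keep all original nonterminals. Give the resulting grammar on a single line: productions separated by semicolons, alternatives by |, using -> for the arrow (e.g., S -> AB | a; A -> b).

S -> a | TT | aa | iL | iLa; L -> aa | iLa; T -> a | LS | TT | aa | iL | ia | aLL | iLa

Unit productions: S->L, T->S.
Unit pairs (A ⇒* B via units): (S,L), (T,L), (T,S).
S: inherits non-unit rules of {L, S} → TT | a | aa | iL | iLa.
L: inherits non-unit rules of {L} → aa | iLa.
T: inherits non-unit rules of {L, S, T} → LS | TT | a | aLL | aa | iL | iLa | ia.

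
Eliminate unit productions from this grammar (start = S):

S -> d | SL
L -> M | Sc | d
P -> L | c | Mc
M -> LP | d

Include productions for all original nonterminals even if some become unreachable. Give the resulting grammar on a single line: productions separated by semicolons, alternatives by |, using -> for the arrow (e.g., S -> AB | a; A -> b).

Unit productions: L->M, P->L.
Unit pairs (A ⇒* B via units): (L,M), (P,L), (P,M).
S: inherits non-unit rules of {S} → SL | d.
L: inherits non-unit rules of {L, M} → LP | Sc | d.
M: inherits non-unit rules of {M} → LP | d.
P: inherits non-unit rules of {L, M, P} → LP | Mc | Sc | c | d.

S -> d | SL; L -> d | LP | Sc; M -> d | LP; P -> c | d | LP | Mc | Sc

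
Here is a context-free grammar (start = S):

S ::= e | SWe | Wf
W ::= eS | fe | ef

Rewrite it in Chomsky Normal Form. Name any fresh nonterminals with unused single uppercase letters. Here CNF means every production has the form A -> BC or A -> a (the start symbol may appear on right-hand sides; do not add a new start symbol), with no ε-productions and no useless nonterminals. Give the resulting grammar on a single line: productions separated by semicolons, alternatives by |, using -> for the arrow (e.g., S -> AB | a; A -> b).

No ε-productions.
No unit productions to eliminate.
TERM: introduce A -> e, B -> f and substitute in every rule of length ≥2.
BIN: S -> SWA becomes S -> SC, C -> WA.

S -> e | SC | WB; A -> e; B -> f; C -> WA; W -> AB | AS | BA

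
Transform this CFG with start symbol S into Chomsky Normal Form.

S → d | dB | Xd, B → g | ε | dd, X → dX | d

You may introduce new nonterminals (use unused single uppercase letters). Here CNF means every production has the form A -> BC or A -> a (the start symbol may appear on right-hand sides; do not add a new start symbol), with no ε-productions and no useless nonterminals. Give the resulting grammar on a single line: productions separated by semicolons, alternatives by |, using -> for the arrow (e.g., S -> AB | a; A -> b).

Nullable: {B}; after ε-elimination: S -> d | Xd | dB; B -> g | dd; X -> d | dX.
No unit productions to eliminate.
TERM: introduce A -> d and substitute in every rule of length ≥2.

S -> d | AB | XA; A -> d; B -> g | AA; X -> d | AX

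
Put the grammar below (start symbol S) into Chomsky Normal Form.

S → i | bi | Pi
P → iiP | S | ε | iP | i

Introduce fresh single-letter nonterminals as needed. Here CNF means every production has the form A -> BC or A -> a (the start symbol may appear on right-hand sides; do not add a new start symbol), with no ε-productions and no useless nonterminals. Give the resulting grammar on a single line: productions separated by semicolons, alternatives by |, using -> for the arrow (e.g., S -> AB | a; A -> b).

S -> i | BA | PA; A -> i; B -> b; C -> AP; P -> i | AA | AC | AP | BA | PA

Nullable: {P}; after ε-elimination: S -> i | Pi | bi; P -> S | i | iP | ii | iiP.
After unit-elimination: S -> i | Pi | bi; P -> i | Pi | bi | iP | ii | iiP.
TERM: introduce B -> b, A -> i and substitute in every rule of length ≥2.
BIN: P -> AAP becomes P -> AC, C -> AP.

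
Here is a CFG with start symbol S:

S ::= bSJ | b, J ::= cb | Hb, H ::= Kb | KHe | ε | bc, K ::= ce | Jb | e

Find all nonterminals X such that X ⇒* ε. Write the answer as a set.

{H}

Directly nullable (have an ε-rule): {H}.
Not nullable: J, K, S — each has a terminal in every rule's right-hand side or depends on a non-nullable symbol.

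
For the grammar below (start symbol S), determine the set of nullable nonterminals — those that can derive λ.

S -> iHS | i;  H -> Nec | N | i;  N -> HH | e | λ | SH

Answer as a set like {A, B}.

Directly nullable (have an ε-rule): {N}.
H is nullable via H -> N (every symbol on the right is already known nullable).
Not nullable: S — each has a terminal in every rule's right-hand side or depends on a non-nullable symbol.

{H, N}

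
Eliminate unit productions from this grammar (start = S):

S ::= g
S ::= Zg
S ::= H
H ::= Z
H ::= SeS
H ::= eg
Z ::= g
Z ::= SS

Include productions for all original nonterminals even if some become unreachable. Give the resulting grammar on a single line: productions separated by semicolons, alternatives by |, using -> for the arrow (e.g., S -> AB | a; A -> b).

S -> g | SS | Zg | eg | SeS; H -> g | SS | eg | SeS; Z -> g | SS

Unit productions: H->Z, S->H.
Unit pairs (A ⇒* B via units): (H,Z), (S,H), (S,Z).
S: inherits non-unit rules of {H, S, Z} → SS | SeS | Zg | eg | g.
H: inherits non-unit rules of {H, Z} → SS | SeS | eg | g.
Z: inherits non-unit rules of {Z} → SS | g.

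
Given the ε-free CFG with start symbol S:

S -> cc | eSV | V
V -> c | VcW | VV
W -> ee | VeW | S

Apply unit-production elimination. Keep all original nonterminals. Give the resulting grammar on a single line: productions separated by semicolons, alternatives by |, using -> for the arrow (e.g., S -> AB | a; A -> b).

Unit productions: S->V, W->S.
Unit pairs (A ⇒* B via units): (S,V), (W,S), (W,V).
S: inherits non-unit rules of {S, V} → VV | VcW | c | cc | eSV.
V: inherits non-unit rules of {V} → VV | VcW | c.
W: inherits non-unit rules of {S, V, W} → VV | VcW | VeW | c | cc | eSV | ee.

S -> c | VV | cc | VcW | eSV; V -> c | VV | VcW; W -> c | VV | cc | ee | VcW | VeW | eSV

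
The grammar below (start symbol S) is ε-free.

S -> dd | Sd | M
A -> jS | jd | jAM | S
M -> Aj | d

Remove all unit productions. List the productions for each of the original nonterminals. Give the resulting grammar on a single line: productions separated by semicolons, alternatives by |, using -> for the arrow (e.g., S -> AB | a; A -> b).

Unit productions: A->S, S->M.
Unit pairs (A ⇒* B via units): (A,M), (A,S), (S,M).
S: inherits non-unit rules of {M, S} → Aj | Sd | d | dd.
A: inherits non-unit rules of {A, M, S} → Aj | Sd | d | dd | jAM | jS | jd.
M: inherits non-unit rules of {M} → Aj | d.

S -> d | Aj | Sd | dd; A -> d | Aj | Sd | dd | jS | jd | jAM; M -> d | Aj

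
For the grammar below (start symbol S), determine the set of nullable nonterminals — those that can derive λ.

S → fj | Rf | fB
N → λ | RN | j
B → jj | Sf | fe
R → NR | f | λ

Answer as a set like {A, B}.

Directly nullable (have an ε-rule): {N, R}.
Not nullable: B, S — each has a terminal in every rule's right-hand side or depends on a non-nullable symbol.

{N, R}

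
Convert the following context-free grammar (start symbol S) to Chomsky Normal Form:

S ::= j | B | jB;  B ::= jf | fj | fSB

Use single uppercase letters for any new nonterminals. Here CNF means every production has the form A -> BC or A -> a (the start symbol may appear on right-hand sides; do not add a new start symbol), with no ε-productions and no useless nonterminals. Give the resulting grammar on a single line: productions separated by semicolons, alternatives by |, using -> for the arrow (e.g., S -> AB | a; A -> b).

S -> j | AC | AE | CA | CB; A -> f; B -> AC | AD | CA; C -> j; D -> SB; E -> SB

No ε-productions.
After unit-elimination: S -> j | fj | jB | jf | fSB; B -> fj | jf | fSB.
TERM: introduce A -> f, C -> j and substitute in every rule of length ≥2.
BIN: B -> ASB becomes B -> AD, D -> SB; S -> ASB becomes S -> AE, E -> SB.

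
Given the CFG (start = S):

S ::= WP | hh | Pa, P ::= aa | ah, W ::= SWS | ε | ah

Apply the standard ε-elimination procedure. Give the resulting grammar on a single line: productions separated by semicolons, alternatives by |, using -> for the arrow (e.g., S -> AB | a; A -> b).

S -> P | Pa | WP | hh; P -> aa | ah; W -> SS | ah | SWS

Nullable set: {W}.
S -> WP: W nullable, giving P | WP.
Drop W -> ε.
W -> SWS: W nullable, giving SS | SWS.
Unchanged (no nullable symbols): S -> Pa; S -> hh; P -> aa; P -> ah; W -> ah.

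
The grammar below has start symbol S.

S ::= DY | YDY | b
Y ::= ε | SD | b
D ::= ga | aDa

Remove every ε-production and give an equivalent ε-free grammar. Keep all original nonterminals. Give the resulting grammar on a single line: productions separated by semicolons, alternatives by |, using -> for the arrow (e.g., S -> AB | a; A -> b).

Nullable set: {Y}.
S -> DY: Y nullable, giving D | DY.
S -> YDY: Y, Y nullable, giving D | DY | YD | YDY.
Drop Y -> ε.
Unchanged (no nullable symbols): S -> b; D -> aDa; D -> ga; Y -> SD; Y -> b.

S -> D | b | DY | YD | YDY; D -> ga | aDa; Y -> b | SD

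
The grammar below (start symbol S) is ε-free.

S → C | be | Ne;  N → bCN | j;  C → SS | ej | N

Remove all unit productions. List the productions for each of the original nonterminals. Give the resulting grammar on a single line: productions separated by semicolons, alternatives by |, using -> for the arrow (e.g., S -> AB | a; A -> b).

S -> j | Ne | SS | be | ej | bCN; C -> j | SS | ej | bCN; N -> j | bCN

Unit productions: C->N, S->C.
Unit pairs (A ⇒* B via units): (C,N), (S,C), (S,N).
S: inherits non-unit rules of {C, N, S} → Ne | SS | bCN | be | ej | j.
C: inherits non-unit rules of {C, N} → SS | bCN | ej | j.
N: inherits non-unit rules of {N} → bCN | j.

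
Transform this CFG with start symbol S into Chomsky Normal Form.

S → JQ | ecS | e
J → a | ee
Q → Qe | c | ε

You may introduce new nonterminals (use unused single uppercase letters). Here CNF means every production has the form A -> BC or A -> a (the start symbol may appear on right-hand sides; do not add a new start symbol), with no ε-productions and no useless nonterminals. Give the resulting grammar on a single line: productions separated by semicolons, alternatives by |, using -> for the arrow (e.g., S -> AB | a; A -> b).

S -> a | e | AA | AC | JQ; A -> e; B -> c; C -> BS; J -> a | AA; Q -> c | e | QA

Nullable: {Q}; after ε-elimination: S -> J | e | JQ | ecS; J -> a | ee; Q -> c | e | Qe.
After unit-elimination: S -> a | e | JQ | ee | ecS; J -> a | ee; Q -> c | e | Qe.
TERM: introduce B -> c, A -> e and substitute in every rule of length ≥2.
BIN: S -> ABS becomes S -> AC, C -> BS.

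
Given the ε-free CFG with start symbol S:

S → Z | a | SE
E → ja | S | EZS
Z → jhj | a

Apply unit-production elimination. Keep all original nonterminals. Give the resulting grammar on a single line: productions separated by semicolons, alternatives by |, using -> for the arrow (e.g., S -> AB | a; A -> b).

S -> a | SE | jhj; E -> a | SE | ja | EZS | jhj; Z -> a | jhj

Unit productions: E->S, S->Z.
Unit pairs (A ⇒* B via units): (E,S), (E,Z), (S,Z).
S: inherits non-unit rules of {S, Z} → SE | a | jhj.
E: inherits non-unit rules of {E, S, Z} → EZS | SE | a | ja | jhj.
Z: inherits non-unit rules of {Z} → a | jhj.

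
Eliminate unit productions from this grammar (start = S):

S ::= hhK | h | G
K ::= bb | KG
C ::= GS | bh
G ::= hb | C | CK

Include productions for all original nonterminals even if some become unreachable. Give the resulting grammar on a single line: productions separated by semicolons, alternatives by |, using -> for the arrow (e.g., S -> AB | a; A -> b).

Unit productions: G->C, S->G.
Unit pairs (A ⇒* B via units): (G,C), (S,C), (S,G).
S: inherits non-unit rules of {C, G, S} → CK | GS | bh | h | hb | hhK.
C: inherits non-unit rules of {C} → GS | bh.
G: inherits non-unit rules of {C, G} → CK | GS | bh | hb.
K: inherits non-unit rules of {K} → KG | bb.

S -> h | CK | GS | bh | hb | hhK; C -> GS | bh; G -> CK | GS | bh | hb; K -> KG | bb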